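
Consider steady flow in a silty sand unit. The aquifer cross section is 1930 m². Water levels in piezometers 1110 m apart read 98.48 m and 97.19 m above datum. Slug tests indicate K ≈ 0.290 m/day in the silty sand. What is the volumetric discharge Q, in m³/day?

Hydraulic gradient i = (98.48 − 97.19) / 1110 = 1.29 / 1110 = 0.001162.
Darcy's law: Q = K · A · i = 0.2900 × 1930 × 0.001162 = 0.6505 m³/day.

0.650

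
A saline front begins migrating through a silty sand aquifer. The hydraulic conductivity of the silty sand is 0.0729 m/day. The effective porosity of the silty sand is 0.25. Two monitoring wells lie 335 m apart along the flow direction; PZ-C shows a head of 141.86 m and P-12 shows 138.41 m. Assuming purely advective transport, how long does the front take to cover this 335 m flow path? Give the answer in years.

305

Hydraulic gradient i = (141.86 − 138.41) / 335 = 3.45 / 335 = 0.01030.
Darcy flux q = K · i = 0.07290 × 0.01030 = 0.0007508 m/day.
Seepage velocity v = q / n_e = 0.0007508 / 0.25 = 0.003003 m/day.
Travel time t = L / v = 335 / 0.003003 = 1.116e+05 days = 305.4 years.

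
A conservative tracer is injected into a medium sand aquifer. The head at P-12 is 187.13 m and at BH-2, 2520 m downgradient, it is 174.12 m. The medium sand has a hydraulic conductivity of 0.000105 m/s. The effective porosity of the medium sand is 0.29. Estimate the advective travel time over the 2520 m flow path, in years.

Convert K: 0.000105 m/s × 86400 = 9.072 m/day.
Hydraulic gradient i = (187.13 − 174.12) / 2520 = 13.01 / 2520 = 0.005163.
Darcy flux q = K · i = 9.072 × 0.005163 = 0.04684 m/day.
Seepage velocity v = q / n_e = 0.04684 / 0.29 = 0.1615 m/day.
Travel time t = L / v = 2520 / 0.1615 = 15603 days = 42.72 years.

42.7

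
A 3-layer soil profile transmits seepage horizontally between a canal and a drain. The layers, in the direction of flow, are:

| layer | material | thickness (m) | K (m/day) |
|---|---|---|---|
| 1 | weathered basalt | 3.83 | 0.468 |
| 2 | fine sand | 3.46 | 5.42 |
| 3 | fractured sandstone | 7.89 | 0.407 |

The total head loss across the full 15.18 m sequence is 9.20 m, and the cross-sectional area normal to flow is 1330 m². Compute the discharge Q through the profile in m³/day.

Flow is perpendicular to layering, so the layers act in series and the equivalent K is the thickness-weighted harmonic mean.
Total thickness L = 3.83 + 3.46 + 7.89 = 15.18 m.
Σ(b_i/K_i) = 3.83/0.468 + 3.46/5.42 + 7.89/0.407 = 28.21 d.
K_eq = L / Σ(b_i/K_i) = 15.18 / 28.21 = 0.5381 m/day.
Q = K_eq · A · (Δh/L) = 0.5381 × 1330 × (9.20/15.18) = 433.8 m³/day.

434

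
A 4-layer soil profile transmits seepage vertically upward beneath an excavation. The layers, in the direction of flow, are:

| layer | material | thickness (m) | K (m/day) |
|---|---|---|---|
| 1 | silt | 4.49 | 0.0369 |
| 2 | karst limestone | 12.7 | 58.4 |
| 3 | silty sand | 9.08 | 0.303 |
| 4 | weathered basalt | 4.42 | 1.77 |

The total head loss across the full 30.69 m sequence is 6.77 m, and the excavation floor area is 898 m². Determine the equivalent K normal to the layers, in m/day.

Flow is perpendicular to layering, so the layers act in series and the equivalent K is the thickness-weighted harmonic mean.
Total thickness L = 4.49 + 12.7 + 9.08 + 4.42 = 30.69 m.
Σ(b_i/K_i) = 4.49/0.0369 + 12.7/58.4 + 9.08/0.303 + 4.42/1.77 = 154.4 d.
K_eq = L / Σ(b_i/K_i) = 30.69 / 154.4 = 0.1988 m/day.

0.199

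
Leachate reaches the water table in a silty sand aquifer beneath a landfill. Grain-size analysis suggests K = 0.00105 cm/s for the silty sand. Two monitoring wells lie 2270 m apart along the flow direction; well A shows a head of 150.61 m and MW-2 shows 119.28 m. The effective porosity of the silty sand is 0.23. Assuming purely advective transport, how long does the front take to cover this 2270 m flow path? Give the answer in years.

Convert K: 0.00105 cm/s × 864 = 0.9072 m/day.
Hydraulic gradient i = (150.61 − 119.28) / 2270 = 31.33 / 2270 = 0.01380.
Darcy flux q = K · i = 0.9072 × 0.01380 = 0.01252 m/day.
Seepage velocity v = q / n_e = 0.01252 / 0.23 = 0.05444 m/day.
Travel time t = L / v = 2270 / 0.05444 = 41698 days = 114.2 years.

114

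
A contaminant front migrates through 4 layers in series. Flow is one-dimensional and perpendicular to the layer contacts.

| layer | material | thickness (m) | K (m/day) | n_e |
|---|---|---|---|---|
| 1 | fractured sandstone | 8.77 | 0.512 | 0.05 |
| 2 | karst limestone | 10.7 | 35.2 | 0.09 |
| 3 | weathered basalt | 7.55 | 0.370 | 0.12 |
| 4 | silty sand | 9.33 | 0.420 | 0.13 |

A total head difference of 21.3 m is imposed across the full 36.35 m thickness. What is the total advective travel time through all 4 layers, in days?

9.93

With flow normal to the layers, continuity requires the same specific discharge q through every layer.
Σ(b_i/K_i) = 8.77/0.512 + 10.7/35.2 + 7.55/0.370 + 9.33/0.420 = 60.05 d.
q = Δh / Σ(b_i/K_i) = 21.3 / 60.05 = 0.3547 m/day.
In each layer the seepage velocity is v_i = q/n_i, so the layer transit time is t_i = b_i·n_i / q:
  layer 1 (fractured sandstone): t_1 = 8.77 × 0.05 / 0.3547 = 1.236 d
  layer 2 (karst limestone): t_2 = 10.7 × 0.09 / 0.3547 = 2.715 d
  layer 3 (weathered basalt): t_3 = 7.55 × 0.12 / 0.3547 = 2.554 d
  layer 4 (silty sand): t_4 = 9.33 × 0.13 / 0.3547 = 3.420 d
Total t = Σ t_i = 9.925 days.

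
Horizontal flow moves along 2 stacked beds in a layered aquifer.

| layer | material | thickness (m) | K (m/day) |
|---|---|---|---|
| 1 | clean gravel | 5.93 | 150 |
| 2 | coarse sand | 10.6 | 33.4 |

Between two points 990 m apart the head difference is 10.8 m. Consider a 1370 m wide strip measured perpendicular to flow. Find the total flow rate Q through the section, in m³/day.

18600

Flow is parallel to layering, so each bed carries its own Darcy discharge and the transmissivities add.
Σ(K_i·b_i) = 150×5.93 + 33.4×10.6 = 1244 m²/day.
Hydraulic gradient i = Δh / L = 10.8 / 990 = 0.01091.
Q = Σ(K_i·b_i) · W · i = 1244 × 1370 × 0.01091 = 18585 m³/day.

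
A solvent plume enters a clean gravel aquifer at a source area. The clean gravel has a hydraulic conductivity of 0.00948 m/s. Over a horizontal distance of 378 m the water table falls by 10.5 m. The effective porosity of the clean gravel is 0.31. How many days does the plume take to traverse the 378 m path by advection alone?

Convert K: 0.00948 m/s × 86400 = 819.1 m/day.
Hydraulic gradient i = Δh / L = 10.5 / 378 = 0.02778.
Darcy flux q = K · i = 819.1 × 0.02778 = 22.75 m/day.
Seepage velocity v = q / n_e = 22.75 / 0.31 = 73.39 m/day.
Travel time t = L / v = 378 / 73.39 = 5.150 days.

5.15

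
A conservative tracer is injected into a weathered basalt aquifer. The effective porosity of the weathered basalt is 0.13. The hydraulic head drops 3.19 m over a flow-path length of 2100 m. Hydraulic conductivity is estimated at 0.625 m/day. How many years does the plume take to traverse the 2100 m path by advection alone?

Hydraulic gradient i = Δh / L = 3.19 / 2100 = 0.001519.
Darcy flux q = K · i = 0.6250 × 0.001519 = 0.0009494 m/day.
Seepage velocity v = q / n_e = 0.0009494 / 0.13 = 0.007303 m/day.
Travel time t = L / v = 2100 / 0.007303 = 2.875e+05 days = 787.3 years.

787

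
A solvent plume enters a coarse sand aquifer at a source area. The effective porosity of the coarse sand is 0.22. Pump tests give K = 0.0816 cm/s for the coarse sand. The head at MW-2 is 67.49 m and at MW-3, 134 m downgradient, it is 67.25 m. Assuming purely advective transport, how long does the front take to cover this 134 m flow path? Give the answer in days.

Convert K: 0.0816 cm/s × 864 = 70.50 m/day.
Hydraulic gradient i = (67.49 − 67.25) / 134 = 0.24 / 134 = 0.001791.
Darcy flux q = K · i = 70.50 × 0.001791 = 0.1263 m/day.
Seepage velocity v = q / n_e = 0.1263 / 0.22 = 0.5740 m/day.
Travel time t = L / v = 134 / 0.5740 = 233.5 days.

233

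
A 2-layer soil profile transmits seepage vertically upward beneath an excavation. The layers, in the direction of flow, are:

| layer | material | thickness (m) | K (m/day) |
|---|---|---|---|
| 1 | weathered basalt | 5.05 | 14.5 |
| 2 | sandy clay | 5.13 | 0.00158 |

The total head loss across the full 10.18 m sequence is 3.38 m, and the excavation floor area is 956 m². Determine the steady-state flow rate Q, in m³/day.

0.995

Flow is perpendicular to layering, so the layers act in series and the equivalent K is the thickness-weighted harmonic mean.
Total thickness L = 5.05 + 5.13 = 10.18 m.
Σ(b_i/K_i) = 5.05/14.5 + 5.13/0.00158 = 3247 d.
K_eq = L / Σ(b_i/K_i) = 10.18 / 3247 = 0.003135 m/day.
Q = K_eq · A · (Δh/L) = 0.003135 × 956 × (3.38/10.18) = 0.9951 m³/day.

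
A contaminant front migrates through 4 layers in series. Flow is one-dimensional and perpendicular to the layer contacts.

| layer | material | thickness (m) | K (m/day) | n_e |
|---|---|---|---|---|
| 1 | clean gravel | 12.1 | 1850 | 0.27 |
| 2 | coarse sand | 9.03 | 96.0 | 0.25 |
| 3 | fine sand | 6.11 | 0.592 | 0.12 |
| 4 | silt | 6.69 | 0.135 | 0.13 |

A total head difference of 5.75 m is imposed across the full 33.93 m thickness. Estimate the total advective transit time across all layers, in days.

74.3

With flow normal to the layers, continuity requires the same specific discharge q through every layer.
Σ(b_i/K_i) = 12.1/1850 + 9.03/96.0 + 6.11/0.592 + 6.69/0.135 = 59.98 d.
q = Δh / Σ(b_i/K_i) = 5.75 / 59.98 = 0.09587 m/day.
In each layer the seepage velocity is v_i = q/n_i, so the layer transit time is t_i = b_i·n_i / q:
  layer 1 (clean gravel): t_1 = 12.1 × 0.27 / 0.09587 = 34.08 d
  layer 2 (coarse sand): t_2 = 9.03 × 0.25 / 0.09587 = 23.55 d
  layer 3 (fine sand): t_3 = 6.11 × 0.12 / 0.09587 = 7.648 d
  layer 4 (silt): t_4 = 6.69 × 0.13 / 0.09587 = 9.072 d
Total t = Σ t_i = 74.34 days.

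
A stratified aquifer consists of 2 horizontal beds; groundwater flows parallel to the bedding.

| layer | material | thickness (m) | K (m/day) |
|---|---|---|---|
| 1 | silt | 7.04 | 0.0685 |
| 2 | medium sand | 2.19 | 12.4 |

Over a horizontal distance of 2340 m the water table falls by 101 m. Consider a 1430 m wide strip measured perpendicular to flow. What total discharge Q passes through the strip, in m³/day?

1710

Flow is parallel to layering, so each bed carries its own Darcy discharge and the transmissivities add.
Σ(K_i·b_i) = 0.0685×7.04 + 12.4×2.19 = 27.64 m²/day.
Hydraulic gradient i = Δh / L = 101 / 2340 = 0.04316.
Q = Σ(K_i·b_i) · W · i = 27.64 × 1430 × 0.04316 = 1706 m³/day.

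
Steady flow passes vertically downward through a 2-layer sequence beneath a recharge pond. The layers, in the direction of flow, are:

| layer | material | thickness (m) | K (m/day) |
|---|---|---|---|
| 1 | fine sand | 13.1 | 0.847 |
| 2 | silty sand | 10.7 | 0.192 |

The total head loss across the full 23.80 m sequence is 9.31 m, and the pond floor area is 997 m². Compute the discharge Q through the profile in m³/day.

Flow is perpendicular to layering, so the layers act in series and the equivalent K is the thickness-weighted harmonic mean.
Total thickness L = 13.1 + 10.7 = 23.80 m.
Σ(b_i/K_i) = 13.1/0.847 + 10.7/0.192 = 71.20 d.
K_eq = L / Σ(b_i/K_i) = 23.80 / 71.20 = 0.3343 m/day.
Q = K_eq · A · (Δh/L) = 0.3343 × 997 × (9.31/23.80) = 130.4 m³/day.

130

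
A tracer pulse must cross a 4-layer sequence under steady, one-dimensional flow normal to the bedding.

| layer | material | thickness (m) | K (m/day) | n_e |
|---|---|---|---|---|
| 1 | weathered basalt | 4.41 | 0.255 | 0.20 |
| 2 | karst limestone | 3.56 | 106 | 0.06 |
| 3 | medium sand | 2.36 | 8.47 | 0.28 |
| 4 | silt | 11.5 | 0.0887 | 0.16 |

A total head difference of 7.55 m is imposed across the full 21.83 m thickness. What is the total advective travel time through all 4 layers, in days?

With flow normal to the layers, continuity requires the same specific discharge q through every layer.
Σ(b_i/K_i) = 4.41/0.255 + 3.56/106 + 2.36/8.47 + 11.5/0.0887 = 147.3 d.
q = Δh / Σ(b_i/K_i) = 7.55 / 147.3 = 0.05127 m/day.
In each layer the seepage velocity is v_i = q/n_i, so the layer transit time is t_i = b_i·n_i / q:
  layer 1 (weathered basalt): t_1 = 4.41 × 0.20 / 0.05127 = 17.20 d
  layer 2 (karst limestone): t_2 = 3.56 × 0.06 / 0.05127 = 4.166 d
  layer 3 (medium sand): t_3 = 2.36 × 0.28 / 0.05127 = 12.89 d
  layer 4 (silt): t_4 = 11.5 × 0.16 / 0.05127 = 35.89 d
Total t = Σ t_i = 70.14 days.

70.1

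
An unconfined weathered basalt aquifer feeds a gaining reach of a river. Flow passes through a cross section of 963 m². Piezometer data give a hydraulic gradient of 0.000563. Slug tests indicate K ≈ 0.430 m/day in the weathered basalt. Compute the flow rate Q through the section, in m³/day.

Hydraulic gradient i = 0.000563.
Darcy's law: Q = K · A · i = 0.4300 × 963.0 × 0.0005630 = 0.2331 m³/day.

0.233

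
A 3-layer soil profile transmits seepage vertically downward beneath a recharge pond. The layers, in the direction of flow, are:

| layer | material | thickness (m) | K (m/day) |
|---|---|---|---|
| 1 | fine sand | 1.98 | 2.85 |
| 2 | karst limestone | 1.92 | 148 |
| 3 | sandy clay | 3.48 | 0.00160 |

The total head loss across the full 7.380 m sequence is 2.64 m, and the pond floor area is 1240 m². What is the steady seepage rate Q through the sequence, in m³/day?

1.50

Flow is perpendicular to layering, so the layers act in series and the equivalent K is the thickness-weighted harmonic mean.
Total thickness L = 1.98 + 1.92 + 3.48 = 7.380 m.
Σ(b_i/K_i) = 1.98/2.85 + 1.92/148 + 3.48/0.00160 = 2176 d.
K_eq = L / Σ(b_i/K_i) = 7.380 / 2176 = 0.003392 m/day.
Q = K_eq · A · (Δh/L) = 0.003392 × 1240 × (2.64/7.380) = 1.505 m³/day.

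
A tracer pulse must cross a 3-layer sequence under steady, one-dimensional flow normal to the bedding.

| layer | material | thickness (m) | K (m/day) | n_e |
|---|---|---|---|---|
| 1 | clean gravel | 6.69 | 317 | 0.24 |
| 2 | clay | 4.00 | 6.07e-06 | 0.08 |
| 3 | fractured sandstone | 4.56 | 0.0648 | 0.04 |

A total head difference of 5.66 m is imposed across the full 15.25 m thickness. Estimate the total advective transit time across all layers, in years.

672

With flow normal to the layers, continuity requires the same specific discharge q through every layer.
Σ(b_i/K_i) = 6.69/317 + 4.00/6.07e-06 + 4.56/0.0648 = 6.590e+05 d.
q = Δh / Σ(b_i/K_i) = 5.66 / 6.590e+05 = 8.588e-06 m/day.
In each layer the seepage velocity is v_i = q/n_i, so the layer transit time is t_i = b_i·n_i / q:
  layer 1 (clean gravel): t_1 = 6.69 × 0.24 / 8.588e-06 = 1.870e+05 d
  layer 2 (clay): t_2 = 4.00 × 0.08 / 8.588e-06 = 37261 d
  layer 3 (fractured sandstone): t_3 = 4.56 × 0.04 / 8.588e-06 = 21239 d
Total t = Σ t_i = 2.455e+05 days = 672.0 years.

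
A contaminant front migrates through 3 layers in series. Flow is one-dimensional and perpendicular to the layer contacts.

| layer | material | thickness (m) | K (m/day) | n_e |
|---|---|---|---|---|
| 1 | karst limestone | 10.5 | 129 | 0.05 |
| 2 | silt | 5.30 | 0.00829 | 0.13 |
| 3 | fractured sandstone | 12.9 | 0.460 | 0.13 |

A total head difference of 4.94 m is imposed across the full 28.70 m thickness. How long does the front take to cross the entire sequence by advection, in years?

1.07

With flow normal to the layers, continuity requires the same specific discharge q through every layer.
Σ(b_i/K_i) = 10.5/129 + 5.30/0.00829 + 12.9/0.460 = 667.4 d.
q = Δh / Σ(b_i/K_i) = 4.94 / 667.4 = 0.007401 m/day.
In each layer the seepage velocity is v_i = q/n_i, so the layer transit time is t_i = b_i·n_i / q:
  layer 1 (karst limestone): t_1 = 10.5 × 0.05 / 0.007401 = 70.93 d
  layer 2 (silt): t_2 = 5.30 × 0.13 / 0.007401 = 93.09 d
  layer 3 (fractured sandstone): t_3 = 12.9 × 0.13 / 0.007401 = 226.6 d
Total t = Σ t_i = 390.6 days = 1.069 years.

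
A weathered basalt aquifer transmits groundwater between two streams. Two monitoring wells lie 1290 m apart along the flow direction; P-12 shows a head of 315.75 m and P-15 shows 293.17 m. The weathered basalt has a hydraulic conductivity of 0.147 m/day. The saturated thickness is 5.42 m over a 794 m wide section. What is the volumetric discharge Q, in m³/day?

Cross-sectional area A = 794 × 5.42 = 4303 m².
Hydraulic gradient i = (315.75 − 293.17) / 1290 = 22.58 / 1290 = 0.01750.
Darcy's law: Q = K · A · i = 0.1470 × 4303 × 0.01750 = 11.07 m³/day.

11.1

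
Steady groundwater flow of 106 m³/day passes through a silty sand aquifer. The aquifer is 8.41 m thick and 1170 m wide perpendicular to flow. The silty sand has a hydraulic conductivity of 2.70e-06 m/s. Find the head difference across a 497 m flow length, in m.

23.0

Convert K: 2.70e-06 m/s × 86400 = 0.2333 m/day.
Cross-sectional area A = 1170 × 8.41 = 9840 m².
From Q = K·A·i, i = Q / (K·A) = 106 / (0.2333 × 9840) = 0.04618.
Head loss Δh = i · L = 0.04618 × 497 = 22.95 m.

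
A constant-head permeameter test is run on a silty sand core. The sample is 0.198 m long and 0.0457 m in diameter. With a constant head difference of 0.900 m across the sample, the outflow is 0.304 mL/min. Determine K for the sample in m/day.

0.0587

Cross-sectional area A = π·(d/2)² = π × (0.0457/2)² = 0.001640 m².
Convert discharge: 0.304 mL/min = 5.067e-09 m³/s.
Darcy's law rearranged: K = Q·L / (A·Δh) = 5.067e-09 × 0.198 / (0.001640 × 0.900) = 6.796e-07 m/s = 0.05871 m/day.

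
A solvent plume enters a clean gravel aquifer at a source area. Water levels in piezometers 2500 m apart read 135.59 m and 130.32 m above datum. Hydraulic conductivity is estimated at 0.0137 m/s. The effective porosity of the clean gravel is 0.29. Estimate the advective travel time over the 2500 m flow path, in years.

Convert K: 0.0137 m/s × 86400 = 1184 m/day.
Hydraulic gradient i = (135.59 − 130.32) / 2500 = 5.27 / 2500 = 0.002108.
Darcy flux q = K · i = 1184 × 0.002108 = 2.495 m/day.
Seepage velocity v = q / n_e = 2.495 / 0.29 = 8.604 m/day.
Travel time t = L / v = 2500 / 8.604 = 290.6 days = 0.7955 years.

0.796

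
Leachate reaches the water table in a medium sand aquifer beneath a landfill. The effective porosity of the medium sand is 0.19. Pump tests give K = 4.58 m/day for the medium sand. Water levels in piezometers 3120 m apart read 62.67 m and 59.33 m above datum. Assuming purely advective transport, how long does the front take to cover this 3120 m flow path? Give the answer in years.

331

Hydraulic gradient i = (62.67 − 59.33) / 3120 = 3.34 / 3120 = 0.001071.
Darcy flux q = K · i = 4.580 × 0.001071 = 0.004903 m/day.
Seepage velocity v = q / n_e = 0.004903 / 0.19 = 0.02580 m/day.
Travel time t = L / v = 3120 / 0.02580 = 1.209e+05 days = 331.0 years.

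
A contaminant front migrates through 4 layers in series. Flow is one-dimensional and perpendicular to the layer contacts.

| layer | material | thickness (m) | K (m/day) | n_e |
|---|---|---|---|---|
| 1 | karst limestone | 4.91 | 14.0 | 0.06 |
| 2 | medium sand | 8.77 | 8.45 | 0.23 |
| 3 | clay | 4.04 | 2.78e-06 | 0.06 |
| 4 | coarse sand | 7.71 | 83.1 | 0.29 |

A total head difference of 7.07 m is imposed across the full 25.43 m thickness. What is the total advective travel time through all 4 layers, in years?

With flow normal to the layers, continuity requires the same specific discharge q through every layer.
Σ(b_i/K_i) = 4.91/14.0 + 8.77/8.45 + 4.04/2.78e-06 + 7.71/83.1 = 1.453e+06 d.
q = Δh / Σ(b_i/K_i) = 7.07 / 1.453e+06 = 4.865e-06 m/day.
In each layer the seepage velocity is v_i = q/n_i, so the layer transit time is t_i = b_i·n_i / q:
  layer 1 (karst limestone): t_1 = 4.91 × 0.06 / 4.865e-06 = 60555 d
  layer 2 (medium sand): t_2 = 8.77 × 0.23 / 4.865e-06 = 4.146e+05 d
  layer 3 (clay): t_3 = 4.04 × 0.06 / 4.865e-06 = 49825 d
  layer 4 (coarse sand): t_4 = 7.71 × 0.29 / 4.865e-06 = 4.596e+05 d
Total t = Σ t_i = 9.846e+05 days = 2696 years.

2700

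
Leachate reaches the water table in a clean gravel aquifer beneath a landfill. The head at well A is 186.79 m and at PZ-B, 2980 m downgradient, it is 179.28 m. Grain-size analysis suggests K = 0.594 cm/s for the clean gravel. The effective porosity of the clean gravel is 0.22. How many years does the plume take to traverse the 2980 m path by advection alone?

1.39

Convert K: 0.594 cm/s × 864 = 513.2 m/day.
Hydraulic gradient i = (186.79 − 179.28) / 2980 = 7.51 / 2980 = 0.002520.
Darcy flux q = K · i = 513.2 × 0.002520 = 1.293 m/day.
Seepage velocity v = q / n_e = 1.293 / 0.22 = 5.879 m/day.
Travel time t = L / v = 2980 / 5.879 = 506.9 days = 1.388 years.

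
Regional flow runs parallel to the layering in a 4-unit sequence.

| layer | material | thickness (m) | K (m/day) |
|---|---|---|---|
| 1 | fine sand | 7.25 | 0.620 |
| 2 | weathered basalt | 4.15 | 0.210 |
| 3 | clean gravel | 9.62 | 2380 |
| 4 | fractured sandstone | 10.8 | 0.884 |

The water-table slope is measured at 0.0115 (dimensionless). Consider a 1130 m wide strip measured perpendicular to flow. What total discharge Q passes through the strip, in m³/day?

298000

Flow is parallel to layering, so each bed carries its own Darcy discharge and the transmissivities add.
Σ(K_i·b_i) = 0.620×7.25 + 0.210×4.15 + 2380×9.62 + 0.884×10.8 = 22911 m²/day.
Hydraulic gradient i = 0.0115.
Q = Σ(K_i·b_i) · W · i = 22911 × 1130 × 0.01150 = 2.977e+05 m³/day.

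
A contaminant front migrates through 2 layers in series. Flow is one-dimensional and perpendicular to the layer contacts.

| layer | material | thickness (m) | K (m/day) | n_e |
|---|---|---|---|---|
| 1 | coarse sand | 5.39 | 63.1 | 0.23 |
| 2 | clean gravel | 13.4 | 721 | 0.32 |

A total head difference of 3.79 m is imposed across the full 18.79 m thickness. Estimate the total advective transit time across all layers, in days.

0.152

With flow normal to the layers, continuity requires the same specific discharge q through every layer.
Σ(b_i/K_i) = 5.39/63.1 + 13.4/721 = 0.1040 d.
q = Δh / Σ(b_i/K_i) = 3.79 / 0.1040 = 36.44 m/day.
In each layer the seepage velocity is v_i = q/n_i, so the layer transit time is t_i = b_i·n_i / q:
  layer 1 (coarse sand): t_1 = 5.39 × 0.23 / 36.44 = 0.03402 d
  layer 2 (clean gravel): t_2 = 13.4 × 0.32 / 36.44 = 0.1177 d
Total t = Σ t_i = 0.1517 days.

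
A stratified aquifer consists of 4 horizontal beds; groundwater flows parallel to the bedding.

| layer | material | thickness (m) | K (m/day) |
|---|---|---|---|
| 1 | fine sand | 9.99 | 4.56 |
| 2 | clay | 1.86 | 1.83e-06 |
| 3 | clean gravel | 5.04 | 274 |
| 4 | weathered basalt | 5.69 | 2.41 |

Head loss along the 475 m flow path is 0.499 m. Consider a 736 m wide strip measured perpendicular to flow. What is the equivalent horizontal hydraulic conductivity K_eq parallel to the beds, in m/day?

Flow is parallel to layering, so each bed carries its own Darcy discharge and the transmissivities add.
Σ(K_i·b_i) = 4.56×9.99 + 1.83e-06×1.86 + 274×5.04 + 2.41×5.69 = 1440 m²/day.
Total thickness b = 22.58 m, so K_eq = Σ(K_i·b_i)/b = 63.78 m/day.

63.8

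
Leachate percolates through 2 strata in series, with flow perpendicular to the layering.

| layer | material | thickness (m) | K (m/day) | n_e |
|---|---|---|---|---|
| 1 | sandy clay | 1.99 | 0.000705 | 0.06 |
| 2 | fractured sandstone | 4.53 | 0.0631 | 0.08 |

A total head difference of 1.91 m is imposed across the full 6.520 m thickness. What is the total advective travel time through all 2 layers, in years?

With flow normal to the layers, continuity requires the same specific discharge q through every layer.
Σ(b_i/K_i) = 1.99/0.000705 + 4.53/0.0631 = 2894 d.
q = Δh / Σ(b_i/K_i) = 1.91 / 2894 = 0.0006599 m/day.
In each layer the seepage velocity is v_i = q/n_i, so the layer transit time is t_i = b_i·n_i / q:
  layer 1 (sandy clay): t_1 = 1.99 × 0.06 / 0.0006599 = 180.9 d
  layer 2 (fractured sandstone): t_2 = 4.53 × 0.08 / 0.0006599 = 549.2 d
Total t = Σ t_i = 730.1 days = 1.999 years.

2.00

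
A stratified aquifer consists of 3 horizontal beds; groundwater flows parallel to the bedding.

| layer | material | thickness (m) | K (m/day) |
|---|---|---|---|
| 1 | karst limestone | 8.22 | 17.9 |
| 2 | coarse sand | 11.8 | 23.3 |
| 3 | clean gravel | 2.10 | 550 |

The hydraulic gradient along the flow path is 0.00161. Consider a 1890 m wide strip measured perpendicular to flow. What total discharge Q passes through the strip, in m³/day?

4800

Flow is parallel to layering, so each bed carries its own Darcy discharge and the transmissivities add.
Σ(K_i·b_i) = 17.9×8.22 + 23.3×11.8 + 550×2.10 = 1577 m²/day.
Hydraulic gradient i = 0.00161.
Q = Σ(K_i·b_i) · W · i = 1577 × 1890 × 0.001610 = 4799 m³/day.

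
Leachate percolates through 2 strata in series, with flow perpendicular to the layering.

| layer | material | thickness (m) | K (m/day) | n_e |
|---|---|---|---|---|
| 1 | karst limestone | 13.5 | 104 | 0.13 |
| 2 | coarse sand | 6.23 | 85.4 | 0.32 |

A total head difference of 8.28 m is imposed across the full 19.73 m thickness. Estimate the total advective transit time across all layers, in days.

With flow normal to the layers, continuity requires the same specific discharge q through every layer.
Σ(b_i/K_i) = 13.5/104 + 6.23/85.4 = 0.2028 d.
q = Δh / Σ(b_i/K_i) = 8.28 / 0.2028 = 40.84 m/day.
In each layer the seepage velocity is v_i = q/n_i, so the layer transit time is t_i = b_i·n_i / q:
  layer 1 (karst limestone): t_1 = 13.5 × 0.13 / 40.84 = 0.04298 d
  layer 2 (coarse sand): t_2 = 6.23 × 0.32 / 40.84 = 0.04882 d
Total t = Σ t_i = 0.09179 days.

0.0918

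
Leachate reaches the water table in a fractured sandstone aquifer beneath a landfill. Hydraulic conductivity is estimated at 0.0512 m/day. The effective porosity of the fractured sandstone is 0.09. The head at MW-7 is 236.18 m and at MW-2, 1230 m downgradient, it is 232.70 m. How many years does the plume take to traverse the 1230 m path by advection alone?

2090

Hydraulic gradient i = (236.18 − 232.70) / 1230 = 3.48 / 1230 = 0.002829.
Darcy flux q = K · i = 0.05120 × 0.002829 = 0.0001449 m/day.
Seepage velocity v = q / n_e = 0.0001449 / 0.09 = 0.001610 m/day.
Travel time t = L / v = 1230 / 0.001610 = 7.642e+05 days = 2092 years.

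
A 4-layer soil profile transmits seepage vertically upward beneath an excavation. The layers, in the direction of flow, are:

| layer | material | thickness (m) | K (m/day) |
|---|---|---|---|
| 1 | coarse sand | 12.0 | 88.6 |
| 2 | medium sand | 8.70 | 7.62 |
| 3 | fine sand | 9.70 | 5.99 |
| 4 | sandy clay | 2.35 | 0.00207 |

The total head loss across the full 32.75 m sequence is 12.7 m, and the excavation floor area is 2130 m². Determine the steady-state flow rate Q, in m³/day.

Flow is perpendicular to layering, so the layers act in series and the equivalent K is the thickness-weighted harmonic mean.
Total thickness L = 12.0 + 8.70 + 9.70 + 2.35 = 32.75 m.
Σ(b_i/K_i) = 12.0/88.6 + 8.70/7.62 + 9.70/5.99 + 2.35/0.00207 = 1138 d.
K_eq = L / Σ(b_i/K_i) = 32.75 / 1138 = 0.02877 m/day.
Q = K_eq · A · (Δh/L) = 0.02877 × 2130 × (12.7/32.75) = 23.77 m³/day.

23.8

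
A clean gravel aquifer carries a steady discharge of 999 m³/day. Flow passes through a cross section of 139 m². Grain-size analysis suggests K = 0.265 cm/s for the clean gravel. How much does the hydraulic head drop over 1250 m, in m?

Convert K: 0.265 cm/s × 864 = 229.0 m/day.
From Q = K·A·i, i = Q / (K·A) = 999 / (229.0 × 139.0) = 0.03139.
Head loss Δh = i · L = 0.03139 × 1250 = 39.24 m.

39.2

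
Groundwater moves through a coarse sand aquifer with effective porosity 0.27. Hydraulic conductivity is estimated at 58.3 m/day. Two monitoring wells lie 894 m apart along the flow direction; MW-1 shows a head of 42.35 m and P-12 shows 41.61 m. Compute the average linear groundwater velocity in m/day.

Hydraulic gradient i = (42.35 − 41.61) / 894 = 0.74 / 894 = 0.0008277.
Darcy flux q = K · i = 58.30 × 0.0008277 = 0.04826 m/day.
Seepage velocity v = q / n_e = 0.04826 / 0.27 = 0.1787 m/day.

0.179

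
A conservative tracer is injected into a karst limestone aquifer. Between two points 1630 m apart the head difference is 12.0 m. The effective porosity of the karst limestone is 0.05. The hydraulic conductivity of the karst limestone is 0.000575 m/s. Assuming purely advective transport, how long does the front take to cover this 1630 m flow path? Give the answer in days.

Convert K: 0.000575 m/s × 86400 = 49.68 m/day.
Hydraulic gradient i = Δh / L = 12.0 / 1630 = 0.007362.
Darcy flux q = K · i = 49.68 × 0.007362 = 0.3657 m/day.
Seepage velocity v = q / n_e = 0.3657 / 0.05 = 7.315 m/day.
Travel time t = L / v = 1630 / 7.315 = 222.8 days.

223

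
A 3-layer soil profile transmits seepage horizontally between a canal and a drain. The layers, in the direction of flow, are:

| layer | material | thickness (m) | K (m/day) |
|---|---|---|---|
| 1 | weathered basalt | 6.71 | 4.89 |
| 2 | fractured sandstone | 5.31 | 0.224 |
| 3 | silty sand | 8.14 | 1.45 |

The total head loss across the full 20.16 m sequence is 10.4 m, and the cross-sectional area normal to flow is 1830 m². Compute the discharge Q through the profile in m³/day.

620

Flow is perpendicular to layering, so the layers act in series and the equivalent K is the thickness-weighted harmonic mean.
Total thickness L = 6.71 + 5.31 + 8.14 = 20.16 m.
Σ(b_i/K_i) = 6.71/4.89 + 5.31/0.224 + 8.14/1.45 = 30.69 d.
K_eq = L / Σ(b_i/K_i) = 20.16 / 30.69 = 0.6569 m/day.
Q = K_eq · A · (Δh/L) = 0.6569 × 1830 × (10.4/20.16) = 620.1 m³/day.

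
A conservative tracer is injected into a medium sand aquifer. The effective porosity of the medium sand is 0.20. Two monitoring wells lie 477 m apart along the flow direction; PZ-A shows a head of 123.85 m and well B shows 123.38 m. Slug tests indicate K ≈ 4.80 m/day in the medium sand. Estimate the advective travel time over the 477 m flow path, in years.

55.2

Hydraulic gradient i = (123.85 − 123.38) / 477 = 0.47 / 477 = 0.0009853.
Darcy flux q = K · i = 4.800 × 0.0009853 = 0.004730 m/day.
Seepage velocity v = q / n_e = 0.004730 / 0.20 = 0.02365 m/day.
Travel time t = L / v = 477 / 0.02365 = 20171 days = 55.23 years.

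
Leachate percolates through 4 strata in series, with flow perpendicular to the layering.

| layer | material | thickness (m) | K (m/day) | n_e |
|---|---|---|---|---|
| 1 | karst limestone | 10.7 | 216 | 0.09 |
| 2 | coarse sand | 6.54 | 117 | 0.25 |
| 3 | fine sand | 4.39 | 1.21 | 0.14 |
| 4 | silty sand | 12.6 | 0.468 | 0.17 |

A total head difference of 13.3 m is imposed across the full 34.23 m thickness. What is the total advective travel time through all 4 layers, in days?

12.3

With flow normal to the layers, continuity requires the same specific discharge q through every layer.
Σ(b_i/K_i) = 10.7/216 + 6.54/117 + 4.39/1.21 + 12.6/0.468 = 30.66 d.
q = Δh / Σ(b_i/K_i) = 13.3 / 30.66 = 0.4338 m/day.
In each layer the seepage velocity is v_i = q/n_i, so the layer transit time is t_i = b_i·n_i / q:
  layer 1 (karst limestone): t_1 = 10.7 × 0.09 / 0.4338 = 2.220 d
  layer 2 (coarse sand): t_2 = 6.54 × 0.25 / 0.4338 = 3.769 d
  layer 3 (fine sand): t_3 = 4.39 × 0.14 / 0.4338 = 1.417 d
  layer 4 (silty sand): t_4 = 12.6 × 0.17 / 0.4338 = 4.937 d
Total t = Σ t_i = 12.34 days.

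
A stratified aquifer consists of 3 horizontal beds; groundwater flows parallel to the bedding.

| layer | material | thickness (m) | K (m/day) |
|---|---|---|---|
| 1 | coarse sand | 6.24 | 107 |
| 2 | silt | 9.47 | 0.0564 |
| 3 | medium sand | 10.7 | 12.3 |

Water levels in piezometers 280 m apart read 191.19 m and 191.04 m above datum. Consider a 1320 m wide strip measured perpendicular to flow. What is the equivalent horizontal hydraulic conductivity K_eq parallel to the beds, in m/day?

Flow is parallel to layering, so each bed carries its own Darcy discharge and the transmissivities add.
Σ(K_i·b_i) = 107×6.24 + 0.0564×9.47 + 12.3×10.7 = 799.8 m²/day.
Total thickness b = 26.41 m, so K_eq = Σ(K_i·b_i)/b = 30.28 m/day.

30.3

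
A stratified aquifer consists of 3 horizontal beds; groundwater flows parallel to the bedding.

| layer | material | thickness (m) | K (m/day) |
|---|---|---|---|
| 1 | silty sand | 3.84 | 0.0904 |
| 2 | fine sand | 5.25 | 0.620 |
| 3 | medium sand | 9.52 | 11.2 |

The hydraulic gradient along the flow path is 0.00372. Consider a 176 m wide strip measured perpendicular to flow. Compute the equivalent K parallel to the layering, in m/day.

5.92

Flow is parallel to layering, so each bed carries its own Darcy discharge and the transmissivities add.
Σ(K_i·b_i) = 0.0904×3.84 + 0.620×5.25 + 11.2×9.52 = 110.2 m²/day.
Total thickness b = 18.61 m, so K_eq = Σ(K_i·b_i)/b = 5.923 m/day.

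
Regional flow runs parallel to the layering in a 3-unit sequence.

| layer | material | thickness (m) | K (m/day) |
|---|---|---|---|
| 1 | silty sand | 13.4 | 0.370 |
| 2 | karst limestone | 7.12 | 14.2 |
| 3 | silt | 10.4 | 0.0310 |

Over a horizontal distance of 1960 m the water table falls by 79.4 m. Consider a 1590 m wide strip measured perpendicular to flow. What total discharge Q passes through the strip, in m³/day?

6850

Flow is parallel to layering, so each bed carries its own Darcy discharge and the transmissivities add.
Σ(K_i·b_i) = 0.370×13.4 + 14.2×7.12 + 0.0310×10.4 = 106.4 m²/day.
Hydraulic gradient i = Δh / L = 79.4 / 1960 = 0.04051.
Q = Σ(K_i·b_i) · W · i = 106.4 × 1590 × 0.04051 = 6852 m³/day.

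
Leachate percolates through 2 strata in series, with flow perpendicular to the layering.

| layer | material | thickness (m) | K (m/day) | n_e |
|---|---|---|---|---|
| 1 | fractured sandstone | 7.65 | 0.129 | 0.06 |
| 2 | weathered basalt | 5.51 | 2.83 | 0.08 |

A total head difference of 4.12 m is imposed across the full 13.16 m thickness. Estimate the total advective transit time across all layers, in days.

13.4

With flow normal to the layers, continuity requires the same specific discharge q through every layer.
Σ(b_i/K_i) = 7.65/0.129 + 5.51/2.83 = 61.25 d.
q = Δh / Σ(b_i/K_i) = 4.12 / 61.25 = 0.06727 m/day.
In each layer the seepage velocity is v_i = q/n_i, so the layer transit time is t_i = b_i·n_i / q:
  layer 1 (fractured sandstone): t_1 = 7.65 × 0.06 / 0.06727 = 6.824 d
  layer 2 (weathered basalt): t_2 = 5.51 × 0.08 / 0.06727 = 6.553 d
Total t = Σ t_i = 13.38 days.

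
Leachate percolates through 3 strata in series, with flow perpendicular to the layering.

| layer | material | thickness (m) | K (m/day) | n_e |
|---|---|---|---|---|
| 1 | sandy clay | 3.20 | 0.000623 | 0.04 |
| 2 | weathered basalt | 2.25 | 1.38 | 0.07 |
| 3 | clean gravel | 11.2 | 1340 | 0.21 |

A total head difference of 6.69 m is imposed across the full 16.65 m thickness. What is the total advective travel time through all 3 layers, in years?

5.55

With flow normal to the layers, continuity requires the same specific discharge q through every layer.
Σ(b_i/K_i) = 3.20/0.000623 + 2.25/1.38 + 11.2/1340 = 5138 d.
q = Δh / Σ(b_i/K_i) = 6.69 / 5138 = 0.001302 m/day.
In each layer the seepage velocity is v_i = q/n_i, so the layer transit time is t_i = b_i·n_i / q:
  layer 1 (sandy clay): t_1 = 3.20 × 0.04 / 0.001302 = 98.31 d
  layer 2 (weathered basalt): t_2 = 2.25 × 0.07 / 0.001302 = 121.0 d
  layer 3 (clean gravel): t_3 = 11.2 × 0.21 / 0.001302 = 1806 d
Total t = Σ t_i = 2026 days = 5.546 years.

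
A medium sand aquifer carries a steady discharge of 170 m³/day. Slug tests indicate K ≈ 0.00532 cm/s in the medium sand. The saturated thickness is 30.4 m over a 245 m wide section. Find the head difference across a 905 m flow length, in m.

4.49

Convert K: 0.00532 cm/s × 864 = 4.596 m/day.
Cross-sectional area A = 245 × 30.4 = 7448 m².
From Q = K·A·i, i = Q / (K·A) = 170 / (4.596 × 7448) = 0.004966.
Head loss Δh = i · L = 0.004966 × 905 = 4.494 m.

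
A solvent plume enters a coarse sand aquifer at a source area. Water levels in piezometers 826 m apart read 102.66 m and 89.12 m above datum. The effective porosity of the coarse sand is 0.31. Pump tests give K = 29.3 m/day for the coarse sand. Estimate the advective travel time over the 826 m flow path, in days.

Hydraulic gradient i = (102.66 − 89.12) / 826 = 13.54 / 826 = 0.01639.
Darcy flux q = K · i = 29.30 × 0.01639 = 0.4803 m/day.
Seepage velocity v = q / n_e = 0.4803 / 0.31 = 1.549 m/day.
Travel time t = L / v = 826 / 1.549 = 533.1 days.

533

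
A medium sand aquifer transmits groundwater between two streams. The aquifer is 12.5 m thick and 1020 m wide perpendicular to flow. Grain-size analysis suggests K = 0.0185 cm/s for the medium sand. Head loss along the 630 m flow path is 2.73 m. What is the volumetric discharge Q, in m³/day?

883

Convert K: 0.0185 cm/s × 864 = 15.98 m/day.
Cross-sectional area A = 1020 × 12.5 = 12750 m².
Hydraulic gradient i = Δh / L = 2.73 / 630 = 0.004333.
Darcy's law: Q = K · A · i = 15.98 × 12750 × 0.004333 = 883.1 m³/day.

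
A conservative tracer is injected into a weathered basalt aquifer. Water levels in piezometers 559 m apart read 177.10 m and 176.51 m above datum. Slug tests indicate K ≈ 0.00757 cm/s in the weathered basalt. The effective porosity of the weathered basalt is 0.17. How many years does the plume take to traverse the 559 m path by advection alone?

37.7

Convert K: 0.00757 cm/s × 864 = 6.540 m/day.
Hydraulic gradient i = (177.10 − 176.51) / 559 = 0.59 / 559 = 0.001055.
Darcy flux q = K · i = 6.540 × 0.001055 = 0.006903 m/day.
Seepage velocity v = q / n_e = 0.006903 / 0.17 = 0.04061 m/day.
Travel time t = L / v = 559 / 0.04061 = 13766 days = 37.69 years.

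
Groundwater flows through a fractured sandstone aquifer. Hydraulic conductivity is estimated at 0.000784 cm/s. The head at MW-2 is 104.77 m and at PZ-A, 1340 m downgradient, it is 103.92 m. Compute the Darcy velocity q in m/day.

0.000430

Convert K: 0.000784 cm/s × 864 = 0.6774 m/day.
Hydraulic gradient i = (104.77 − 103.92) / 1340 = 0.85 / 1340 = 0.0006343.
Specific discharge q = K · i = 0.6774 × 0.0006343 = 0.0004297 m/day.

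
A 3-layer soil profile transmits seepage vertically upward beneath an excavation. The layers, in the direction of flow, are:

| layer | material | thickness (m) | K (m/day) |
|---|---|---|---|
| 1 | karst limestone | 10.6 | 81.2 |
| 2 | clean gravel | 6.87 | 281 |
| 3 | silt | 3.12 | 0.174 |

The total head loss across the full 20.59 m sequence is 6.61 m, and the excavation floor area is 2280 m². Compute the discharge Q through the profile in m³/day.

Flow is perpendicular to layering, so the layers act in series and the equivalent K is the thickness-weighted harmonic mean.
Total thickness L = 10.6 + 6.87 + 3.12 = 20.59 m.
Σ(b_i/K_i) = 10.6/81.2 + 6.87/281 + 3.12/0.174 = 18.09 d.
K_eq = L / Σ(b_i/K_i) = 20.59 / 18.09 = 1.138 m/day.
Q = K_eq · A · (Δh/L) = 1.138 × 2280 × (6.61/20.59) = 833.3 m³/day.

833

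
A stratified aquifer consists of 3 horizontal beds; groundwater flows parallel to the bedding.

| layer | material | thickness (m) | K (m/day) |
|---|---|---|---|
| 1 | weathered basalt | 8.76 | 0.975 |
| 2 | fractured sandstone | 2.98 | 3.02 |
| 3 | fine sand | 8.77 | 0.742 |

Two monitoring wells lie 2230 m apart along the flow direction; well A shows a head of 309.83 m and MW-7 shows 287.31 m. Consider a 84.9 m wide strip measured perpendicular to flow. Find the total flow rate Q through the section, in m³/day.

20.6

Flow is parallel to layering, so each bed carries its own Darcy discharge and the transmissivities add.
Σ(K_i·b_i) = 0.975×8.76 + 3.02×2.98 + 0.742×8.77 = 24.05 m²/day.
Hydraulic gradient i = (309.83 − 287.31) / 2230 = 22.52 / 2230 = 0.01010.
Q = Σ(K_i·b_i) · W · i = 24.05 × 84.9 × 0.01010 = 20.62 m³/day.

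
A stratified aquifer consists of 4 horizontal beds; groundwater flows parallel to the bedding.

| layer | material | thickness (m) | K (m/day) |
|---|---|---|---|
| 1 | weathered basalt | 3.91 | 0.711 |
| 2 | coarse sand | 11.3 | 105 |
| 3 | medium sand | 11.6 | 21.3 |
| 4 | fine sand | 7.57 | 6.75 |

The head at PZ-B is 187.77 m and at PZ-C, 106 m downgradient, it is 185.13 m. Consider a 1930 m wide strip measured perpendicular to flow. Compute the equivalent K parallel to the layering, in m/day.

Flow is parallel to layering, so each bed carries its own Darcy discharge and the transmissivities add.
Σ(K_i·b_i) = 0.711×3.91 + 105×11.3 + 21.3×11.6 + 6.75×7.57 = 1487 m²/day.
Total thickness b = 34.38 m, so K_eq = Σ(K_i·b_i)/b = 43.27 m/day.

43.3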